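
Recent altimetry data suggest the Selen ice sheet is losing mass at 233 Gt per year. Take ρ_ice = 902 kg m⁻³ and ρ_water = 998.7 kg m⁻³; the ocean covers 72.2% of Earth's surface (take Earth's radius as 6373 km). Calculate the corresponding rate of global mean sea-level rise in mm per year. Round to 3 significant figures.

ρ_w = 998.7 kg m⁻³. Annual water volume added = 233 Gt / ρ_w = 2.330×10^14 kg / 998.7 kg m⁻³ = 2.333×10^11 m³.
Δh per year = 2.333×10^11 / 3.68×10^14 = 6.33×10^-4 m = 0.633 mm.

≈ 0.633 mm/yr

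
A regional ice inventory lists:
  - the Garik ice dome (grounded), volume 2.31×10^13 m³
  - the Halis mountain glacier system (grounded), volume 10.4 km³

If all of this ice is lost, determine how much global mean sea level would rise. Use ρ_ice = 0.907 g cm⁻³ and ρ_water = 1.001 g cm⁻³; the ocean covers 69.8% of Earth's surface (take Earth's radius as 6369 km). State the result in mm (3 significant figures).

Garik: 2.31×10^13 m³ × (907/1001) = 2.093×10^13 m³ of water.
Halis: 10.4 km³ × (907/1001) = 9.423 km³ of water.
Total added water ≈ 2.094×10^13 m³ over 3.56×10^14 m² → Δh = 0.0589 m = 58.9 mm.

≈ 58.9 mm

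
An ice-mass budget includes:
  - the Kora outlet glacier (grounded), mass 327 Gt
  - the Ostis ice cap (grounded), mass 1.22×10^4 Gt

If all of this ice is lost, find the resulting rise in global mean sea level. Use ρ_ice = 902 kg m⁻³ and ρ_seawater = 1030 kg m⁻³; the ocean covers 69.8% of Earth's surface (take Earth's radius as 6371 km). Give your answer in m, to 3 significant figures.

Kora: 327 Gt = 3.270×10^14 kg; dividing by ρ_w = 1030 kg m⁻³ gives 3.175×10^11 m³ of water.
Ostis: 1.22×10^4 Gt = 1.220×10^16 kg; dividing by ρ_w = 1030 kg m⁻³ gives 1.184×10^13 m³ of water.
Total added water ≈ 1.216×10^13 m³ over 3.56×10^14 m² → Δh = 0.0342 m.

≈ 0.0342 m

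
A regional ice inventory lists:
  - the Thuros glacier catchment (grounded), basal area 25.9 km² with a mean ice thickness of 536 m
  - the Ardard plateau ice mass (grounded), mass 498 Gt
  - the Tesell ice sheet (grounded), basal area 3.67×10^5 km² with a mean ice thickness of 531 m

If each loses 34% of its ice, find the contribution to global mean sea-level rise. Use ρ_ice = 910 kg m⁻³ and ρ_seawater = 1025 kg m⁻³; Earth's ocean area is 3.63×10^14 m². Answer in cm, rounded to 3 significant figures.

Thuros: ice volume = 25.9 km² × 536 m = 13.88 km³; 0.34 × 13.88 × (910/1025) = 4.190 km³ of water.
Ardard: 0.34 × 498 Gt = 1.693×10^14 kg; dividing by ρ_w = 1025 kg m⁻³ gives 1.652×10^11 m³ of water.
Tesell: ice volume = 3.67×10^5 km² × 531 m = 1.949×10^5 km³; 0.34 × 1.949×10^5 × (910/1025) = 5.882×10^4 km³ of water.
Total added water ≈ 5.899×10^13 m³ over 3.63×10^14 m² → Δh = 0.163 m = 16.3 cm.

≈ 16.3 cm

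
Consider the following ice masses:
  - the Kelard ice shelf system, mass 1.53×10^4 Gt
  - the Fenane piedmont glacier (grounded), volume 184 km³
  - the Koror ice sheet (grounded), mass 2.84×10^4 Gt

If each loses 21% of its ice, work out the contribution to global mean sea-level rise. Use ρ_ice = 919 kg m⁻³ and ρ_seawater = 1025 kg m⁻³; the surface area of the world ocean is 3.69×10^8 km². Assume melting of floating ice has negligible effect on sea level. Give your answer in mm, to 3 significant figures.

The Kelard ice shelf system is floating and already displaces its own weight of water, so its melt adds essentially nothing to sea level.
Fenane: 0.21 × 184 km³ × (919/1025) = 34.64 km³ of water.
Koror: 0.21 × 2.84×10^4 Gt = 5.964×10^15 kg; dividing by ρ_w = 1025 kg m⁻³ gives 5.819×10^12 m³ of water.
Total added water ≈ 5.853×10^12 m³ over 3.69×10^14 m² → Δh = 0.0159 m = 15.9 mm.

≈ 15.9 mm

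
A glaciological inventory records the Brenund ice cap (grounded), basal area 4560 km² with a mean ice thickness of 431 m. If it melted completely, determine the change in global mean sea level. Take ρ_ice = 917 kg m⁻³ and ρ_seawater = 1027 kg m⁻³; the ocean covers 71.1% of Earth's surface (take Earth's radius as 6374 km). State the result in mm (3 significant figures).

≈ 4.83 mm

Brenund: ice volume = 4560 km² × 431 m = 1965 km³; 1965 × (917/1027) = 1755 km³ of water.
Spread over 3.63×10^14 m² of ocean, Δh = 1.755×10^12 / 3.63×10^14 = 4.83×10^-3 m = 4.83 mm.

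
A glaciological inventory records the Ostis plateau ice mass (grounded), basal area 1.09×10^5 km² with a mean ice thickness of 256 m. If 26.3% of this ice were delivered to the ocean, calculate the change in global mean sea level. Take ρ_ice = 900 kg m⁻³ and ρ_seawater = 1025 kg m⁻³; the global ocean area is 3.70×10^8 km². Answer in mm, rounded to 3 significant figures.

≈ 17.4 mm

Ostis: ice volume = 1.09×10^5 km² × 256 m = 2.790×10^4 km³; 0.263 × 2.790×10^4 × (900/1025) = 6444 km³ of water.
Spread over 3.70×10^14 m² of ocean, Δh = 6.444×10^12 / 3.70×10^14 = 0.0174 m = 17.4 mm.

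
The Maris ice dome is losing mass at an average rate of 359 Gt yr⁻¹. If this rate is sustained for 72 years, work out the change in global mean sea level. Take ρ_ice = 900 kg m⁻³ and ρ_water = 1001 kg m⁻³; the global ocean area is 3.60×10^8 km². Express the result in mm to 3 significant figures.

Total mass lost = 359 Gt/yr × 72 yr = 2.585×10^4 Gt = 2.585×10^16 kg.
ρ_w = 1001 kg m⁻³, so water volume = 2.585×10^16 / 1001 = 2.582×10^13 m³.
Δh = 2.582×10^13 / 3.60×10^14 = 0.0717 m = 71.7 mm.

≈ 71.7 mm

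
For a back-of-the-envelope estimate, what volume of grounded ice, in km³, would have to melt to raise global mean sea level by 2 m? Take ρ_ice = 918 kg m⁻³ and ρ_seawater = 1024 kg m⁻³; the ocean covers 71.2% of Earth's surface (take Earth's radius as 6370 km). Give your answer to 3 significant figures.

Required water volume = Δh × A = 2 m × 3.63×10^14 m² = 7.261×10^14 m³ = 7.261×10^5 km³.
Ice volume = water volume × ρ_w/ρ_ice = 7.261×10^5 × 1024/918 = 8.10×10^5 km³.

≈ 8.10×10^5 km³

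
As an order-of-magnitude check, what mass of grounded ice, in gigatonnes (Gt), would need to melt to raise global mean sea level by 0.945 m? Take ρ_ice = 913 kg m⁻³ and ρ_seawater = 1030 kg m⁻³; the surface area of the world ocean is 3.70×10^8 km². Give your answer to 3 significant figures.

≈ 3.60×10^5 Gt

Required water volume = Δh × A = 0.945 m × 3.70×10^14 m² = 3.496×10^14 m³.
ρ_w = 1030 kg m⁻³, so the mass of water = 3.496×10^14 m³ × 1030 kg m⁻³ = 3.601×10^17 kg = 3.60×10^5 Gt (and the same mass of ice, by conservation).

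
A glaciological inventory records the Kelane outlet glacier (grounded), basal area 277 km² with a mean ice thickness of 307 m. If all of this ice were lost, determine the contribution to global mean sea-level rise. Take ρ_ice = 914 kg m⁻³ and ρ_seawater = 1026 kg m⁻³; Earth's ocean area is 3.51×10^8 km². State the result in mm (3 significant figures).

≈ 0.216 mm

Kelane: ice volume = 277 km² × 307 m = 85.04 km³; 85.04 × (914/1026) = 75.76 km³ of water.
Spread over 3.51×10^14 m² of ocean, Δh = 7.576×10^10 / 3.51×10^14 = 2.16×10^-4 m = 0.216 mm.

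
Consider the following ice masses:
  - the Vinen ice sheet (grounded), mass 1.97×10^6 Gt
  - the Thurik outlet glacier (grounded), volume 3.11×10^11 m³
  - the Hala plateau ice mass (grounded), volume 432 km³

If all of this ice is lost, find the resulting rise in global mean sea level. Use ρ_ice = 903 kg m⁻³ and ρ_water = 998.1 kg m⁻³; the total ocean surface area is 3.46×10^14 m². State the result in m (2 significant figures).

Vinen: 1.97×10^6 Gt = 1.970×10^18 kg; dividing by ρ_w = 998.1 kg m⁻³ gives 1.974×10^15 m³ of water.
Thurik: 3.11×10^11 m³ × (903/998.1) = 2.814×10^11 m³ of water.
Hala: 432 km³ × (903/998.1) = 390.8 km³ of water.
Total added water ≈ 1.974×10^15 m³ over 3.46×10^14 m² → Δh = 5.71 m.

≈ 5.7 m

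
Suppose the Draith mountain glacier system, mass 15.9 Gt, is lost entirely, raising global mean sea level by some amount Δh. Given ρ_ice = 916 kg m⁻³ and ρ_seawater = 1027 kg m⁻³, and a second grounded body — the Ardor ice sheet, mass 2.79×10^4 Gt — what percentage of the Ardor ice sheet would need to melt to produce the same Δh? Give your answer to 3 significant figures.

≈ 0.0570 %

Equal sea-level rise means equal mass of meltwater, i.e. equal mass of ice lost.
Ice mass of Draith: 1.590×10^13 kg; ice mass of Ardor: 2.790×10^16 kg.
Fraction required = 1.590×10^13 / 2.790×10^16 = 5.70×10^-4 → 0.0570 %.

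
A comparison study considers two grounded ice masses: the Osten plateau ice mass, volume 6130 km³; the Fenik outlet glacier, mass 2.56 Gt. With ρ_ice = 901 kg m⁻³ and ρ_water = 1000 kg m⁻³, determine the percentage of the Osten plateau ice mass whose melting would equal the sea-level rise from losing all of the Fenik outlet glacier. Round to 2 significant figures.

Equal sea-level rise means equal mass of meltwater, i.e. equal mass of ice lost.
Ice mass of Fenik: 2.560×10^12 kg; ice mass of Osten: 5.523×10^15 kg.
Fraction required = 2.560×10^12 / 5.523×10^15 = 4.64×10^-4 → 0.046 %.

≈ 0.046 %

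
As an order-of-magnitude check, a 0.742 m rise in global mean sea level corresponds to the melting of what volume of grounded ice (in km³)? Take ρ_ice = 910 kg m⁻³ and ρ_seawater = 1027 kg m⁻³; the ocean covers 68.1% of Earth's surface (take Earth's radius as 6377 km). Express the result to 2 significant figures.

Required water volume = Δh × A = 0.742 m × 3.48×10^14 m² = 2.582×10^14 m³ = 2.582×10^5 km³.
Ice volume = water volume × ρ_w/ρ_ice = 2.582×10^5 × 1027/910 = 2.9×10^5 km³.

≈ 2.9×10^5 km³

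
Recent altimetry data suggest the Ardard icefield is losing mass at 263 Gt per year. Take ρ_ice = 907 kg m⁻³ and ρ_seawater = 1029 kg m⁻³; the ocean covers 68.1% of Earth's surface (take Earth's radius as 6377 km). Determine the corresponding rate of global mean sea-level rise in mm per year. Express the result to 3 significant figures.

≈ 0.734 mm/yr

ρ_w = 1029 kg m⁻³. Annual water volume added = 263 Gt / ρ_w = 2.630×10^14 kg / 1029 kg m⁻³ = 2.556×10^11 m³.
Δh per year = 2.556×10^11 / 3.48×10^14 = 7.34×10^-4 m = 0.734 mm.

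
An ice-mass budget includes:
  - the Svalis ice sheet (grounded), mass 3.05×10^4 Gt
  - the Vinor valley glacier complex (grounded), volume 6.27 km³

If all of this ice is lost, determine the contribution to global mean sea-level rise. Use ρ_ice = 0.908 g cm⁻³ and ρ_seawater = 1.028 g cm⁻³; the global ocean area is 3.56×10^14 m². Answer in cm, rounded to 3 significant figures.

≈ 8.34 cm

Svalis: 3.05×10^4 Gt = 3.050×10^16 kg; dividing by ρ_w = 1.028 g cm⁻³ = 1028 kg m⁻³ gives 2.967×10^13 m³ of water.
Vinor: 6.27 km³ × (908/1028) = 5.538 km³ of water.
Total added water ≈ 2.967×10^13 m³ over 3.56×10^14 m² → Δh = 0.0834 m = 8.34 cm.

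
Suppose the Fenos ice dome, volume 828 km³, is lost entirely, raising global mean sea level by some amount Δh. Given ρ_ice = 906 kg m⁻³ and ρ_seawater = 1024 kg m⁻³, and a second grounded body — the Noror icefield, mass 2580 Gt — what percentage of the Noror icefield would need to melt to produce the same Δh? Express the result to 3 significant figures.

Equal sea-level rise means equal mass of meltwater, i.e. equal mass of ice lost.
Ice mass of Fenos: 7.502×10^14 kg; ice mass of Noror: 2.580×10^15 kg.
Fraction required = 7.502×10^14 / 2.580×10^15 = 0.291 → 29.1 %.

≈ 29.1 %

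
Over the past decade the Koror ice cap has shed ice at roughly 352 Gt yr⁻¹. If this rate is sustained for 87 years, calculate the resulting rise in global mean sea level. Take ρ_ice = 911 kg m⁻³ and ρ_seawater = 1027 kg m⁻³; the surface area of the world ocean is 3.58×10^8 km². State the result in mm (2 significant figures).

Total mass lost = 352 Gt/yr × 87 yr = 3.062×10^4 Gt = 3.062×10^16 kg.
ρ_w = 1027 kg m⁻³, so water volume = 3.062×10^16 / 1027 = 2.982×10^13 m³.
Δh = 2.982×10^13 / 3.58×10^14 = 0.0833 m = 83 mm.

≈ 83 mm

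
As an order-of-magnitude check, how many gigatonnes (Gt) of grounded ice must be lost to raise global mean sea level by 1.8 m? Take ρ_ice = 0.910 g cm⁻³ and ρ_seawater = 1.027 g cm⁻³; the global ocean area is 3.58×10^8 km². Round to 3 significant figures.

Required water volume = Δh × A = 1.8 m × 3.58×10^14 m² = 6.444×10^14 m³.
ρ_w = 1.027 g cm⁻³ = 1027 kg m⁻³, so the mass of water = 6.444×10^14 m³ × 1027 kg m⁻³ = 6.618×10^17 kg = 6.62×10^5 Gt (and the same mass of ice, by conservation).

≈ 6.62×10^5 Gt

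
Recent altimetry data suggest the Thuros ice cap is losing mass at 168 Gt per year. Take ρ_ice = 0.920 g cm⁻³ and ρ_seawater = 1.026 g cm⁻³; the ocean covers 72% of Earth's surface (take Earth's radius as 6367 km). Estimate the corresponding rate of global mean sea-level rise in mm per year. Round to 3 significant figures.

≈ 0.446 mm/yr

ρ_w = 1.026 g cm⁻³ = 1026 kg m⁻³. Annual water volume added = 168 Gt / ρ_w = 1.680×10^14 kg / 1026 kg m⁻³ = 1.637×10^11 m³.
Δh per year = 1.637×10^11 / 3.67×10^14 = 4.46×10^-4 m = 0.446 mm.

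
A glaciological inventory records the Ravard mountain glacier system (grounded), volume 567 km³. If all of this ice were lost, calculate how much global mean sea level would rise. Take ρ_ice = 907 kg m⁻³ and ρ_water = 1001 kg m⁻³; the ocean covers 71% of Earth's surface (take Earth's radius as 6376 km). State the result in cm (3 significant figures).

Ravard: 567 km³ × (907/1001) = 513.8 km³ of water.
Spread over 3.63×10^14 m² of ocean, Δh = 5.138×10^11 / 3.63×10^14 = 1.42×10^-3 m = 0.142 cm.

≈ 0.142 cm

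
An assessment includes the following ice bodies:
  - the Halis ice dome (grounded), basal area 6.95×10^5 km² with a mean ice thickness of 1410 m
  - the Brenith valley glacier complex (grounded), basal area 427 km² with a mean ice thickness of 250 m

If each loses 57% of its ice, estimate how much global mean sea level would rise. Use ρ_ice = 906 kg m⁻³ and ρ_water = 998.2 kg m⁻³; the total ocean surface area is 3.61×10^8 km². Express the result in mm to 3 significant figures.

Halis: ice volume = 6.95×10^5 km² × 1410 m = 9.800×10^5 km³; 0.57 × 9.800×10^5 × (906/998.2) = 5.070×10^5 km³ of water.
Brenith: ice volume = 427 km² × 250 m = 106.8 km³; 0.57 × 106.8 × (906/998.2) = 55.23 km³ of water.
Total added water ≈ 5.070×10^14 m³ over 3.61×10^14 m² → Δh = 1.40 m = 1400 mm.

≈ 1400 mm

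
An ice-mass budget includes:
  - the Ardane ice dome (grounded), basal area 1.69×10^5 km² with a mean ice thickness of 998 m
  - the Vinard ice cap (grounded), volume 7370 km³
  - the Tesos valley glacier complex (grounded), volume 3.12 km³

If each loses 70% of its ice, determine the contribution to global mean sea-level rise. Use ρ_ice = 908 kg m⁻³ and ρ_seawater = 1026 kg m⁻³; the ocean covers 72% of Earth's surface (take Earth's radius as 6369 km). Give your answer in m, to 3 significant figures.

≈ 0.297 m

Ardane: ice volume = 1.69×10^5 km² × 998 m = 1.687×10^5 km³; 0.7 × 1.687×10^5 × (908/1026) = 1.045×10^5 km³ of water.
Vinard: 0.7 × 7370 km³ × (908/1026) = 4566 km³ of water.
Tesos: 0.7 × 3.12 km³ × (908/1026) = 1.933 km³ of water.
Total added water ≈ 1.091×10^14 m³ over 3.67×10^14 m² → Δh = 0.297 m.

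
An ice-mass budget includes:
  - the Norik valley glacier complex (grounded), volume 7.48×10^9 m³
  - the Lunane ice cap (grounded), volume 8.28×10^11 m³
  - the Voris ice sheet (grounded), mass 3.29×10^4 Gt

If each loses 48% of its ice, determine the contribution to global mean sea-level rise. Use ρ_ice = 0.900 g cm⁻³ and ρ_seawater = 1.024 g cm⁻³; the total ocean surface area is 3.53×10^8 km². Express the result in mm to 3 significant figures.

≈ 44.7 mm

Norik: 0.48 × 7.48×10^9 m³ × (900/1024) = 3.156×10^9 m³ of water.
Lunane: 0.48 × 8.28×10^11 m³ × (900/1024) = 3.493×10^11 m³ of water.
Voris: 0.48 × 3.29×10^4 Gt = 1.579×10^16 kg; dividing by ρ_w = 1.024 g cm⁻³ = 1024 kg m⁻³ gives 1.542×10^13 m³ of water.
Total added water ≈ 1.577×10^13 m³ over 3.53×10^14 m² → Δh = 0.0447 m = 44.7 mm.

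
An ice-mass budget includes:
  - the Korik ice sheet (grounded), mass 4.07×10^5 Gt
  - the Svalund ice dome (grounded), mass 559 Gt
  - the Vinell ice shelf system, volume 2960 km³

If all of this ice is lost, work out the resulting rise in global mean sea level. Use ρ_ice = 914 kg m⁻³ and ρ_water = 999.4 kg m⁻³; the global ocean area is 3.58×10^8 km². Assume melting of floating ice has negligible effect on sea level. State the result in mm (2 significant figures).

≈ 1100 mm

Korik: 4.07×10^5 Gt = 4.070×10^17 kg; dividing by ρ_w = 999.4 kg m⁻³ gives 4.072×10^14 m³ of water.
Svalund: 559 Gt = 5.590×10^14 kg; dividing by ρ_w = 999.4 kg m⁻³ gives 5.593×10^11 m³ of water.
The Vinell ice shelf system is floating and already displaces its own weight of water, so its melt adds essentially nothing to sea level.
Total added water ≈ 4.078×10^14 m³ over 3.58×10^14 m² → Δh = 1.14 m = 1100 mm.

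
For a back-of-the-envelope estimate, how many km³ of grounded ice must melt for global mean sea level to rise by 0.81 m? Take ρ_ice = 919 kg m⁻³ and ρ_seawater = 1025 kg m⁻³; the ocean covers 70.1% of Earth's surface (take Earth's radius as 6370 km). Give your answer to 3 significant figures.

Required water volume = Δh × A = 0.81 m × 3.57×10^14 m² = 2.895×10^14 m³ = 2.895×10^5 km³.
Ice volume = water volume × ρ_w/ρ_ice = 2.895×10^5 × 1025/919 = 3.23×10^5 km³.

≈ 3.23×10^5 km³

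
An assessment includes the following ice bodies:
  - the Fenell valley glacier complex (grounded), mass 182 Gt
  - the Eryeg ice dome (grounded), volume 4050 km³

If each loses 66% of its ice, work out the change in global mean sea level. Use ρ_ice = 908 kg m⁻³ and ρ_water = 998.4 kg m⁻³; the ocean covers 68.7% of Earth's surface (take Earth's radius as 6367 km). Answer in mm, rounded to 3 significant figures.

Fenell: 0.66 × 182 Gt = 1.201×10^14 kg; dividing by ρ_w = 998.4 kg m⁻³ gives 1.203×10^11 m³ of water.
Eryeg: 0.66 × 4050 km³ × (908/998.4) = 2431 km³ of water.
Total added water ≈ 2.551×10^12 m³ over 3.50×10^14 m² → Δh = 7.29×10^-3 m = 7.29 mm.

≈ 7.29 mm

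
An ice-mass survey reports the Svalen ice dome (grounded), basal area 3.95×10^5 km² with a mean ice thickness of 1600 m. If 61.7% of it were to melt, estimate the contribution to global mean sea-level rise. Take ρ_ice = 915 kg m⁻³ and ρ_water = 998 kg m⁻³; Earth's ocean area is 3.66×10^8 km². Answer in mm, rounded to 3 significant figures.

≈ 977 mm

Svalen: ice volume = 3.95×10^5 km² × 1600 m = 6.320×10^5 km³; 0.617 × 6.320×10^5 × (915/998) = 3.575×10^5 km³ of water.
Spread over 3.66×10^14 m² of ocean, Δh = 3.575×10^14 / 3.66×10^14 = 0.977 m = 977 mm.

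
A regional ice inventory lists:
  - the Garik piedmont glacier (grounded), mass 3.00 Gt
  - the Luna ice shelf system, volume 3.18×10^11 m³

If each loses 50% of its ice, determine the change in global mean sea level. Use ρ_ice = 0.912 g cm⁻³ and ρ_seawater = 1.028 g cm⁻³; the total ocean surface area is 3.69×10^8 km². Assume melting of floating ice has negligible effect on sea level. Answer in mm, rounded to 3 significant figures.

≈ 3.95×10^-3 mm

Garik: 0.5 × 3.00 Gt = 1.500×10^12 kg; dividing by ρ_w = 1.028 g cm⁻³ = 1028 kg m⁻³ gives 1.459×10^9 m³ of water.
The Luna ice shelf system is floating and already displaces its own weight of water, so its melt adds essentially nothing to sea level.
Total added water ≈ 1.459×10^9 m³ over 3.69×10^14 m² → Δh = 3.95×10^-6 m = 3.95×10^-3 mm.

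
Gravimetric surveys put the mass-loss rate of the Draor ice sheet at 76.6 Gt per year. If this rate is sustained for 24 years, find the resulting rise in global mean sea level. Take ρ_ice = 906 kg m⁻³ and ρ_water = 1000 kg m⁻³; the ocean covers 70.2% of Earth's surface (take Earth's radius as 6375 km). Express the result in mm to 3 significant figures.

Total mass lost = 76.6 Gt/yr × 24 yr = 1838 Gt = 1.838×10^15 kg.
ρ_w = 1000 kg m⁻³, so water volume = 1.838×10^15 / 1000 = 1.838×10^12 m³.
Δh = 1.838×10^12 / 3.59×10^14 = 5.13×10^-3 m = 5.13 mm.

≈ 5.13 mm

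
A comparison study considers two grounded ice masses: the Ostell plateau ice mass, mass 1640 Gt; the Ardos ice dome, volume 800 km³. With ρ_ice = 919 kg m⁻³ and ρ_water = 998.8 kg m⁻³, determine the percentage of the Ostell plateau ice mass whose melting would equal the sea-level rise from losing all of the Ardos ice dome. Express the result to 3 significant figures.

Equal sea-level rise means equal mass of meltwater, i.e. equal mass of ice lost.
Ice mass of Ardos: 7.352×10^14 kg; ice mass of Ostell: 1.640×10^15 kg.
Fraction required = 7.352×10^14 / 1.640×10^15 = 0.448 → 44.8 %.

≈ 44.8 %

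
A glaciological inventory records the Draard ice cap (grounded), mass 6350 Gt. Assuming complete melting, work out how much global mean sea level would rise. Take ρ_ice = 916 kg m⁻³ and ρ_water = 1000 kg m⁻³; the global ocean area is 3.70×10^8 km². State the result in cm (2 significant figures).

≈ 1.7 cm

Draard: 6350 Gt = 6.350×10^15 kg; dividing by ρ_w = 1000 kg m⁻³ gives 6.350×10^12 m³ of water.
Spread over 3.70×10^14 m² of ocean, Δh = 6.350×10^12 / 3.70×10^14 = 0.0172 m = 1.7 cm.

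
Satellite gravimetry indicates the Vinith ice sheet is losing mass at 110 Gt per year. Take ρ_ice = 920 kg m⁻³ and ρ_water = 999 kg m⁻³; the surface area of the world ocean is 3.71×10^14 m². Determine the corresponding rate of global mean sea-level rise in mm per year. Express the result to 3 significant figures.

≈ 0.297 mm/yr

ρ_w = 999 kg m⁻³. Annual water volume added = 110 Gt / ρ_w = 1.100×10^14 kg / 999 kg m⁻³ = 1.101×10^11 m³.
Δh per year = 1.101×10^11 / 3.71×10^14 = 2.97×10^-4 m = 0.297 mm.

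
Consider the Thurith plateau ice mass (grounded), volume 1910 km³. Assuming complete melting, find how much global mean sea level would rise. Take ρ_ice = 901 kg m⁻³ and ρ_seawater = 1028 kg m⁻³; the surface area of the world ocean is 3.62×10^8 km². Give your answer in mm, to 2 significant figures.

Thurith: 1910 km³ × (901/1028) = 1674 km³ of water.
Spread over 3.62×10^14 m² of ocean, Δh = 1.674×10^12 / 3.62×10^14 = 4.62×10^-3 m = 4.6 mm.

≈ 4.6 mm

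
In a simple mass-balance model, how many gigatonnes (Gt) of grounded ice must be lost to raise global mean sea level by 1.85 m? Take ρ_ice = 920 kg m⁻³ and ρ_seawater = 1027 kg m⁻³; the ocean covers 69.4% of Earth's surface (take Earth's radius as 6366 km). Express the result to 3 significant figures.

≈ 6.71×10^5 Gt

Required water volume = Δh × A = 1.85 m × 3.53×10^14 m² = 6.538×10^14 m³.
ρ_w = 1027 kg m⁻³, so the mass of water = 6.538×10^14 m³ × 1027 kg m⁻³ = 6.715×10^17 kg = 6.71×10^5 Gt (and the same mass of ice, by conservation).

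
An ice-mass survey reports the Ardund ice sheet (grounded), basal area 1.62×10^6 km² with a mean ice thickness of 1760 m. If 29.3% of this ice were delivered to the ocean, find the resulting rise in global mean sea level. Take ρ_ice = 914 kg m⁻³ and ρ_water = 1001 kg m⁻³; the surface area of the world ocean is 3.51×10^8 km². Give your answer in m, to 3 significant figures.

Ardund: ice volume = 1.62×10^6 km² × 1760 m = 2.851×10^6 km³; 0.293 × 2.851×10^6 × (914/1001) = 7.628×10^5 km³ of water.
Spread over 3.51×10^14 m² of ocean, Δh = 7.628×10^14 / 3.51×10^14 = 2.17 m.

≈ 2.17 m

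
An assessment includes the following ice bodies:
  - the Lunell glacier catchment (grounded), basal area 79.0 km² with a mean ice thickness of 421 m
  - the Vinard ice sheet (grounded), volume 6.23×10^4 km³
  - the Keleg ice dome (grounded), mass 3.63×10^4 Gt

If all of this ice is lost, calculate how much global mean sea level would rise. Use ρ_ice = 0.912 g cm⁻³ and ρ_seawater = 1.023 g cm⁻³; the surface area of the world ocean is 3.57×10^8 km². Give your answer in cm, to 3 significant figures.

≈ 25.5 cm

Lunell: ice volume = 79.0 km² × 421 m = 33.26 km³; 33.26 × (912/1023) = 29.65 km³ of water.
Vinard: 6.23×10^4 km³ × (912/1023) = 5.554×10^4 km³ of water.
Keleg: 3.63×10^4 Gt = 3.630×10^16 kg; dividing by ρ_w = 1.023 g cm⁻³ = 1023 kg m⁻³ gives 3.548×10^13 m³ of water.
Total added water ≈ 9.105×10^13 m³ over 3.57×10^14 m² → Δh = 0.255 m = 25.5 cm.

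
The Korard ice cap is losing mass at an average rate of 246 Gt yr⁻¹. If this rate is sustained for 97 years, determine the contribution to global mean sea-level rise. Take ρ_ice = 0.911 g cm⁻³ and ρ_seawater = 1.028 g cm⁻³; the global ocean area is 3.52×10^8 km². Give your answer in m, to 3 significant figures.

Total mass lost = 246 Gt/yr × 97 yr = 2.386×10^4 Gt = 2.386×10^16 kg.
ρ_w = 1.028 g cm⁻³ = 1028 kg m⁻³, so water volume = 2.386×10^16 / 1028 = 2.321×10^13 m³.
Δh = 2.321×10^13 / 3.52×10^14 = 0.0659 m.

≈ 0.0659 m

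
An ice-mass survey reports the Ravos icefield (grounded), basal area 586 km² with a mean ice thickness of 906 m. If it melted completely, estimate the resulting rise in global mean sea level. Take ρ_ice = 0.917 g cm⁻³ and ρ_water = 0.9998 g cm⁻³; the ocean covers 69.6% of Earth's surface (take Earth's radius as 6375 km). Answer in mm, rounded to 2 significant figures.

Ravos: ice volume = 586 km² × 906 m = 530.9 km³; 530.9 × (917/999.8) = 486.9 km³ of water.
Spread over 3.55×10^14 m² of ocean, Δh = 4.869×10^11 / 3.55×10^14 = 1.37×10^-3 m = 1.4 mm.

≈ 1.4 mm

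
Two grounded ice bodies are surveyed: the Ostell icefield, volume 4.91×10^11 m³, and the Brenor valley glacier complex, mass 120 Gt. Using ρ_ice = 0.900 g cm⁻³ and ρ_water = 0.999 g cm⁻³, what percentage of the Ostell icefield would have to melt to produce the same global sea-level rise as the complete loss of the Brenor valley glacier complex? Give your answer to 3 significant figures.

Equal sea-level rise means equal mass of meltwater, i.e. equal mass of ice lost.
Ice mass of Brenor: 1.200×10^14 kg; ice mass of Ostell: 4.419×10^14 kg.
Fraction required = 1.200×10^14 / 4.419×10^14 = 0.272 → 27.2 %.

≈ 27.2 %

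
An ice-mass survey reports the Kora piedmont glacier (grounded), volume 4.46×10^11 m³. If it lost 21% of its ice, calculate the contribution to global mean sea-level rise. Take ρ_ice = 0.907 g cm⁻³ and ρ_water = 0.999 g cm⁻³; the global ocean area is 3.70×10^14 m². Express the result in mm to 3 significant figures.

≈ 0.230 mm

Kora: 0.21 × 4.46×10^11 m³ × (907/999) = 8.503×10^10 m³ of water.
Spread over 3.70×10^14 m² of ocean, Δh = 8.503×10^10 / 3.70×10^14 = 2.30×10^-4 m = 0.230 mm.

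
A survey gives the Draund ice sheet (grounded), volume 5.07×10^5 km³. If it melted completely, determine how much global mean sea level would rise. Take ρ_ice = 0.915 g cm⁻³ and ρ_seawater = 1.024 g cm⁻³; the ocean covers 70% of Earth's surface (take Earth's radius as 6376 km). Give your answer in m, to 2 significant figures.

Draund: 5.07×10^5 km³ × (915/1024) = 4.530×10^5 km³ of water.
Spread over 3.58×10^14 m² of ocean, Δh = 4.530×10^14 / 3.58×10^14 = 1.27 m.

≈ 1.3 m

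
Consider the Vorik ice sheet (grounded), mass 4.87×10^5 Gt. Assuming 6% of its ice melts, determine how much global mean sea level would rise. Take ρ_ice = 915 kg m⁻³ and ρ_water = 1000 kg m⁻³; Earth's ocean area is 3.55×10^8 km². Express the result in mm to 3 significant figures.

Vorik: 0.06 × 4.87×10^5 Gt = 2.922×10^16 kg; dividing by ρ_w = 1000 kg m⁻³ gives 2.922×10^13 m³ of water.
Spread over 3.55×10^14 m² of ocean, Δh = 2.922×10^13 / 3.55×10^14 = 0.0823 m = 82.3 mm.

≈ 82.3 mm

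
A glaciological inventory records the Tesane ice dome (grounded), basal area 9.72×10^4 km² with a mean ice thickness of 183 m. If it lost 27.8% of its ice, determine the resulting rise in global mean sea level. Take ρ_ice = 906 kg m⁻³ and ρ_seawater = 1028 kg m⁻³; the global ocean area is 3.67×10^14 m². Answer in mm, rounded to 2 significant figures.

Tesane: ice volume = 9.72×10^4 km² × 183 m = 1.779×10^4 km³; 0.278 × 1.779×10^4 × (906/1028) = 4358 km³ of water.
Spread over 3.67×10^14 m² of ocean, Δh = 4.358×10^12 / 3.67×10^14 = 0.0119 m = 12 mm.

≈ 12 mm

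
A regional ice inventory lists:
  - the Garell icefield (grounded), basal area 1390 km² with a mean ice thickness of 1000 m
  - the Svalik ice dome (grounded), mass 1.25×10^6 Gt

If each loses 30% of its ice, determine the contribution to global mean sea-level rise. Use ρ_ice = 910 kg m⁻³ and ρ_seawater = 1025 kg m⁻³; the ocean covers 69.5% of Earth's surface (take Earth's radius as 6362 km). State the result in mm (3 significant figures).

≈ 1040 mm

Garell: ice volume = 1390 km² × 1000 m = 1390 km³; 0.3 × 1390 × (910/1025) = 370.2 km³ of water.
Svalik: 0.3 × 1.25×10^6 Gt = 3.750×10^17 kg; dividing by ρ_w = 1025 kg m⁻³ gives 3.659×10^14 m³ of water.
Total added water ≈ 3.662×10^14 m³ over 3.53×10^14 m² → Δh = 1.04 m = 1040 mm.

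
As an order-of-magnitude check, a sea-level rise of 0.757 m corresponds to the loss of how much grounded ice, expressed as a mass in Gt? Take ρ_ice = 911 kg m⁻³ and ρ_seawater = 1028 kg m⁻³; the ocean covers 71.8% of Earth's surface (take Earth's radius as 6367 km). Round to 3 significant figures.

Required water volume = Δh × A = 0.757 m × 3.66×10^14 m² = 2.769×10^14 m³.
ρ_w = 1028 kg m⁻³, so the mass of water = 2.769×10^14 m³ × 1028 kg m⁻³ = 2.846×10^17 kg = 2.85×10^5 Gt (and the same mass of ice, by conservation).

≈ 2.85×10^5 Gt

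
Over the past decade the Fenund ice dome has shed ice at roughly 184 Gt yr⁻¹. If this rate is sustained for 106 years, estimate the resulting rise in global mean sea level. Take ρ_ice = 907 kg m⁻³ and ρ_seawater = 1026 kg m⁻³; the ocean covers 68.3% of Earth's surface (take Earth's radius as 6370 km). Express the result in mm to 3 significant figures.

Total mass lost = 184 Gt/yr × 106 yr = 1.950×10^4 Gt = 1.950×10^16 kg.
ρ_w = 1026 kg m⁻³, so water volume = 1.950×10^16 / 1026 = 1.901×10^13 m³.
Δh = 1.901×10^13 / 3.48×10^14 = 0.0546 m = 54.6 mm.

≈ 54.6 mm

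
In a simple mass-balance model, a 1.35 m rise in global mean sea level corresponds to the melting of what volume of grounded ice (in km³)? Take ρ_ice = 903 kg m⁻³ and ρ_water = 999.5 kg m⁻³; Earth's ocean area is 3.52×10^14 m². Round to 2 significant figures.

Required water volume = Δh × A = 1.35 m × 3.52×10^14 m² = 4.752×10^14 m³ = 4.752×10^5 km³.
Ice volume = water volume × ρ_w/ρ_ice = 4.752×10^5 × 999.5/903 = 5.3×10^5 km³.

≈ 5.3×10^5 km³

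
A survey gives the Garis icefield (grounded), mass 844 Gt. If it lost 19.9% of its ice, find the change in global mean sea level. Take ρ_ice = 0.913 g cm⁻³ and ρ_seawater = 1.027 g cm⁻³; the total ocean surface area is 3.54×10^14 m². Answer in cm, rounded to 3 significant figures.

Garis: 0.199 × 844 Gt = 1.680×10^14 kg; dividing by ρ_w = 1.027 g cm⁻³ = 1027 kg m⁻³ gives 1.635×10^11 m³ of water.
Spread over 3.54×10^14 m² of ocean, Δh = 1.635×10^11 / 3.54×10^14 = 4.62×10^-4 m = 0.0462 cm.

≈ 0.0462 cm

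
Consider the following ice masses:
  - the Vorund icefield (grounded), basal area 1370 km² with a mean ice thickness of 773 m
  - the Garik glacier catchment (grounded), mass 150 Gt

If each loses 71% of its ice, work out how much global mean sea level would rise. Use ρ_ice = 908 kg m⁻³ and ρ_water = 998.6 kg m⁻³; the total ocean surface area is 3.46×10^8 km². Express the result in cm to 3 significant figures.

≈ 0.228 cm

Vorund: ice volume = 1370 km² × 773 m = 1059 km³; 0.71 × 1059 × (908/998.6) = 683.7 km³ of water.
Garik: 0.71 × 150 Gt = 1.065×10^14 kg; dividing by ρ_w = 998.6 kg m⁻³ gives 1.066×10^11 m³ of water.
Total added water ≈ 7.903×10^11 m³ over 3.46×10^14 m² → Δh = 2.28×10^-3 m = 0.228 cm.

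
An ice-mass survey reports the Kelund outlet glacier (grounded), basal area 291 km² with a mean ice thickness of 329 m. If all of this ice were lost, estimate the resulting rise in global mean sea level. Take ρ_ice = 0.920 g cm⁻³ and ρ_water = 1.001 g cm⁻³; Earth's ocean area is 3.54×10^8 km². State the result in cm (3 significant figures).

≈ 0.0249 cm

Kelund: ice volume = 291 km² × 329 m = 95.74 km³; 95.74 × (920/1001) = 87.99 km³ of water.
Spread over 3.54×10^14 m² of ocean, Δh = 8.799×10^10 / 3.54×10^14 = 2.49×10^-4 m = 0.0249 cm.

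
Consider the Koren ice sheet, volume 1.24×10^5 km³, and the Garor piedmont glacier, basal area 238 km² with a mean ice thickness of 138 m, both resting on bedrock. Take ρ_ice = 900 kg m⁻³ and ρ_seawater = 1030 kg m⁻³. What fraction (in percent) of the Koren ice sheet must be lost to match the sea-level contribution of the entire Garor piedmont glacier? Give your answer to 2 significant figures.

≈ 0.026 %

Equal sea-level rise means equal mass of meltwater, i.e. equal mass of ice lost.
Ice mass of Garor: 2.956×10^13 kg; ice mass of Koren: 1.116×10^17 kg.
Fraction required = 2.956×10^13 / 1.116×10^17 = 2.65×10^-4 → 0.026 %.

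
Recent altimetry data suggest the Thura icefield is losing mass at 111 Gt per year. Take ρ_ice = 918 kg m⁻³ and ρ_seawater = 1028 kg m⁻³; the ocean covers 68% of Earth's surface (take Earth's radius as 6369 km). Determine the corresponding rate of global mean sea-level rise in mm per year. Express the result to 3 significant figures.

ρ_w = 1028 kg m⁻³. Annual water volume added = 111 Gt / ρ_w = 1.110×10^14 kg / 1028 kg m⁻³ = 1.080×10^11 m³.
Δh per year = 1.080×10^11 / 3.47×10^14 = 3.12×10^-4 m = 0.312 mm.

≈ 0.312 mm/yr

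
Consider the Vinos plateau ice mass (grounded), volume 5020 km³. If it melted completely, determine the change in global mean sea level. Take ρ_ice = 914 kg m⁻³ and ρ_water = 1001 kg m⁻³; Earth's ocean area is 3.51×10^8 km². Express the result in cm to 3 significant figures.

≈ 1.31 cm

Vinos: 5020 km³ × (914/1001) = 4584 km³ of water.
Spread over 3.51×10^14 m² of ocean, Δh = 4.584×10^12 / 3.51×10^14 = 0.0131 m = 1.31 cm.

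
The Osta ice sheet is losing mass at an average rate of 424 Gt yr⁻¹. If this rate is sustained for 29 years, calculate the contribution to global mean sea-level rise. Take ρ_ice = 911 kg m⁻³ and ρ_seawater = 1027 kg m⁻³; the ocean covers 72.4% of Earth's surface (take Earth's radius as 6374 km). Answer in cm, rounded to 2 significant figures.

Total mass lost = 424 Gt/yr × 29 yr = 1.230×10^4 Gt = 1.230×10^16 kg.
ρ_w = 1027 kg m⁻³, so water volume = 1.230×10^16 / 1027 = 1.197×10^13 m³.
Δh = 1.197×10^13 / 3.70×10^14 = 0.0324 m = 3.2 cm.

≈ 3.2 cm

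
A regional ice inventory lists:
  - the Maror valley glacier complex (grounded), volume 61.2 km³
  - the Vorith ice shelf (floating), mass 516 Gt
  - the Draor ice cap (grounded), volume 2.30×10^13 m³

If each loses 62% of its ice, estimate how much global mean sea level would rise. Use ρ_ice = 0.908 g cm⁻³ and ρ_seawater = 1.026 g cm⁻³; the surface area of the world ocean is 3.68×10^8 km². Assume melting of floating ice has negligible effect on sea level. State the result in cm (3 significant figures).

Maror: 0.62 × 61.2 km³ × (908/1026) = 33.58 km³ of water.
The Vorith ice shelf is floating and already displaces its own weight of water, so its melt adds essentially nothing to sea level.
Draor: 0.62 × 2.30×10^13 m³ × (908/1026) = 1.262×10^13 m³ of water.
Total added water ≈ 1.265×10^13 m³ over 3.68×10^14 m² → Δh = 0.0344 m = 3.44 cm.

≈ 3.44 cm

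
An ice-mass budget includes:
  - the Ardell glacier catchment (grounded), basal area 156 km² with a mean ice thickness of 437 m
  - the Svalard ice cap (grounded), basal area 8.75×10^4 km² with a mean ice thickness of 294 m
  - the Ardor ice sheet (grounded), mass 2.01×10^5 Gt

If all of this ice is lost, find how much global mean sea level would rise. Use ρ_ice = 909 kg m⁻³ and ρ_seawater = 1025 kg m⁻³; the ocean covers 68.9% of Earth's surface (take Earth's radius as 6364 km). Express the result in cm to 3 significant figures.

≈ 62.4 cm

Ardell: ice volume = 156 km² × 437 m = 68.17 km³; 68.17 × (909/1025) = 60.46 km³ of water.
Svalard: ice volume = 8.75×10^4 km² × 294 m = 2.572×10^4 km³; 2.572×10^4 × (909/1025) = 2.281×10^4 km³ of water.
Ardor: 2.01×10^5 Gt = 2.010×10^17 kg; dividing by ρ_w = 1025 kg m⁻³ gives 1.961×10^14 m³ of water.
Total added water ≈ 2.190×10^14 m³ over 3.51×10^14 m² → Δh = 0.624 m = 62.4 cm.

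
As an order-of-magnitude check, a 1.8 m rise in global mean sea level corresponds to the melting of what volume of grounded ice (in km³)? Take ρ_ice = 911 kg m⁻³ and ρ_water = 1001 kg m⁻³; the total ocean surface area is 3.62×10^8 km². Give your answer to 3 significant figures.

≈ 7.16×10^5 km³

Required water volume = Δh × A = 1.8 m × 3.62×10^14 m² = 6.516×10^14 m³ = 6.516×10^5 km³.
Ice volume = water volume × ρ_w/ρ_ice = 6.516×10^5 × 1001/911 = 7.16×10^5 km³.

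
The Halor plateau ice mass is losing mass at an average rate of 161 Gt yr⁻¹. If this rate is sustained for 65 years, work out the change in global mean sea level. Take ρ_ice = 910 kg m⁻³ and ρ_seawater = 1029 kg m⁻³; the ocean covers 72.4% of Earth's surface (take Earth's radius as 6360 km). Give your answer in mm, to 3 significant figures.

≈ 27.6 mm

Total mass lost = 161 Gt/yr × 65 yr = 1.046×10^4 Gt = 1.046×10^16 kg.
ρ_w = 1029 kg m⁻³, so water volume = 1.046×10^16 / 1029 = 1.017×10^13 m³.
Δh = 1.017×10^13 / 3.68×10^14 = 0.0276 m = 27.6 mm.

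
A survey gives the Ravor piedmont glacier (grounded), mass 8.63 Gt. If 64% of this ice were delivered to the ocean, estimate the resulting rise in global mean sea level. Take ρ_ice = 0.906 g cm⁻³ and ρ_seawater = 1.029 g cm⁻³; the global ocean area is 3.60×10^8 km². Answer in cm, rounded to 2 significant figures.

≈ 1.5×10^-3 cm

Ravor: 0.64 × 8.63 Gt = 5.523×10^12 kg; dividing by ρ_w = 1.029 g cm⁻³ = 1029 kg m⁻³ gives 5.368×10^9 m³ of water.
Spread over 3.60×10^14 m² of ocean, Δh = 5.368×10^9 / 3.60×10^14 = 1.49×10^-5 m = 1.5×10^-3 cm.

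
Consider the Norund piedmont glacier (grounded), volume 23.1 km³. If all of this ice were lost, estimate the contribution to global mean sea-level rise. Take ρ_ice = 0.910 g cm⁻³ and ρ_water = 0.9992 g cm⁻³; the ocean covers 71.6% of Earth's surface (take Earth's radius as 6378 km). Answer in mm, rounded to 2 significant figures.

≈ 0.057 mm

Norund: 23.1 km³ × (910/999.2) = 21.04 km³ of water.
Spread over 3.66×10^14 m² of ocean, Δh = 2.104×10^10 / 3.66×10^14 = 5.75×10^-5 m = 0.057 mm.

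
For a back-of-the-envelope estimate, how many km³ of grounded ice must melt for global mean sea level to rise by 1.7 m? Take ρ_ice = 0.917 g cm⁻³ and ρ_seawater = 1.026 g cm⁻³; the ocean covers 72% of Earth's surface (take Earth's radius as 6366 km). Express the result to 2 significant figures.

Required water volume = Δh × A = 1.7 m × 3.67×10^14 m² = 6.233×10^14 m³ = 6.233×10^5 km³.
Ice volume = water volume × ρ_w/ρ_ice = 6.233×10^5 × 1026/917 = 7.0×10^5 km³.

≈ 7.0×10^5 km³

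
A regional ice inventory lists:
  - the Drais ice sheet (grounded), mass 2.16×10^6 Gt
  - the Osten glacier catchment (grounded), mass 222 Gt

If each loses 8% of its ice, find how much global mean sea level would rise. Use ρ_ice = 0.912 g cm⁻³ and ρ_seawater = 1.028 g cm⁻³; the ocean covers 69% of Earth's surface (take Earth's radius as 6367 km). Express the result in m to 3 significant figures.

≈ 0.478 m

Drais: 0.08 × 2.16×10^6 Gt = 1.728×10^17 kg; dividing by ρ_w = 1.028 g cm⁻³ = 1028 kg m⁻³ gives 1.681×10^14 m³ of water.
Osten: 0.08 × 222 Gt = 1.776×10^13 kg; dividing by ρ_w = 1028 kg m⁻³ gives 1.728×10^10 m³ of water.
Total added water ≈ 1.681×10^14 m³ over 3.52×10^14 m² → Δh = 0.478 m.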